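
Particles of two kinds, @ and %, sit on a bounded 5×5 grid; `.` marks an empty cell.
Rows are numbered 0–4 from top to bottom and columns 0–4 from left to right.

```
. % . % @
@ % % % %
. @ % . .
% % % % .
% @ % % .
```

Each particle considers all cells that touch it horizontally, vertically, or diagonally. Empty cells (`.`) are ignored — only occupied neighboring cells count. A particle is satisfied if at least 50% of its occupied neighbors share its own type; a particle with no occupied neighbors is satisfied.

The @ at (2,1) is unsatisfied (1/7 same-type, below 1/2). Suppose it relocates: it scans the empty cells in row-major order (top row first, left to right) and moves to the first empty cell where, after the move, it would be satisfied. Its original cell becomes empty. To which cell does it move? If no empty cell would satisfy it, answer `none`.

Vacating (2,1). Empty cells in order:
  (0,0): 1/3 same-type → still unsatisfied.
  (0,2): 0/5 same-type → still unsatisfied.
  (2,0): 1/4 same-type → still unsatisfied.
  (2,3): 0/6 same-type → still unsatisfied.
  (2,4): 0/3 same-type → still unsatisfied.
  (3,4): 0/2 same-type → still unsatisfied.
  (4,4): 0/2 same-type → still unsatisfied.

none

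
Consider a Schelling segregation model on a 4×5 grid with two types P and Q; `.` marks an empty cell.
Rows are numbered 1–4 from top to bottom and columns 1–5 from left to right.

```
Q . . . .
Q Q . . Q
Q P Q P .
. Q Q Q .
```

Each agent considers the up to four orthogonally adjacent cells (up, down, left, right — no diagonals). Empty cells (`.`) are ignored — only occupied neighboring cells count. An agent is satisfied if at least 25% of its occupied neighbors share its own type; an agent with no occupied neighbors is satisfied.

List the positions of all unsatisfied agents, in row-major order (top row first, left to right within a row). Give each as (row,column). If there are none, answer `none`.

(1,1)Q 1/1 ok
(2,1)Q 3/3 ok
(2,2)Q 1/2 ok
(2,5)Q 0/0 ok
(3,1)Q 1/2 ok
(3,2)P 0/4 unhappy
(3,3)Q 1/3 ok
(3,4)P 0/2 unhappy
(4,2)Q 1/2 ok
(4,3)Q 3/3 ok
(4,4)Q 1/2 ok

(3,2), (3,4)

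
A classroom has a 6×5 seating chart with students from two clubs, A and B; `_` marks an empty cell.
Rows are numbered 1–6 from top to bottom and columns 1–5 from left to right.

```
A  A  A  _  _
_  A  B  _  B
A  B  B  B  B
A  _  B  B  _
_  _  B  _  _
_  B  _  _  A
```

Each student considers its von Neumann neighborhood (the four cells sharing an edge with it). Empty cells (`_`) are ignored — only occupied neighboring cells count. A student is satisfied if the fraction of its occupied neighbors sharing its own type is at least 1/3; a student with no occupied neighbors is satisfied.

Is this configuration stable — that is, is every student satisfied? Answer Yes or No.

(1,1)A 1/1 ✓
(1,2)A 3/3 ✓
(1,3)A 1/2 ✓
(2,2)A 1/3 ✓
(2,3)B 1/3 ✓
(2,5)B 1/1 ✓
(3,1)A 1/2 ✓
(3,2)B 1/3 ✓
(3,3)B 4/4 ✓
(3,4)B 3/3 ✓
(3,5)B 2/2 ✓
(4,1)A 1/1 ✓
(4,3)B 3/3 ✓
(4,4)B 2/2 ✓
(5,3)B 1/1 ✓
(6,2)B 0/0 ✓
(6,5)A 0/0 ✓
All meet the threshold, so the configuration is stable.

Yes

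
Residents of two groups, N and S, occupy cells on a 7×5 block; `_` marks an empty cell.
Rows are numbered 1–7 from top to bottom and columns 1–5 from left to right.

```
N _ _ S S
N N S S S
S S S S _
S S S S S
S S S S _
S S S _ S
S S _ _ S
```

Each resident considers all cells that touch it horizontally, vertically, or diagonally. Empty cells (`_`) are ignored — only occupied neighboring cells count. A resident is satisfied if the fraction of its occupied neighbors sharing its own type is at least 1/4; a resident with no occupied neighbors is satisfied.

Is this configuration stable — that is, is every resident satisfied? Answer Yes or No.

Row 1: (1,1)N 2/2 ok · (1,4)S 4/4 ok · (1,5)S 3/3 ok
Row 2: (2,1)N 2/4 ok · (2,2)N 2/6 ok · (2,3)S 5/6 ok · (2,4)S 6/6 ok · (2,5)S 4/4 ok
Row 3: (3,1)S 3/5 ok · (3,2)S 6/8 ok · (3,3)S 7/8 ok · (3,4)S 7/7 ok
Row 4: (4,1)S 5/5 ok · (4,2)S 8/8 ok · (4,3)S 8/8 ok · (4,4)S 6/6 ok · (4,5)S 3/3 ok
Row 5: (5,1)S 5/5 ok · (5,2)S 8/8 ok · (5,3)S 7/7 ok · (5,4)S 6/6 ok
Row 6: (6,1)S 5/5 ok · (6,2)S 7/7 ok · (6,3)S 5/5 ok · (6,5)S 2/2 ok
Row 7: (7,1)S 3/3 ok · (7,2)S 4/4 ok · (7,5)S 1/1 ok
All meet the threshold, so the configuration is stable.

Yes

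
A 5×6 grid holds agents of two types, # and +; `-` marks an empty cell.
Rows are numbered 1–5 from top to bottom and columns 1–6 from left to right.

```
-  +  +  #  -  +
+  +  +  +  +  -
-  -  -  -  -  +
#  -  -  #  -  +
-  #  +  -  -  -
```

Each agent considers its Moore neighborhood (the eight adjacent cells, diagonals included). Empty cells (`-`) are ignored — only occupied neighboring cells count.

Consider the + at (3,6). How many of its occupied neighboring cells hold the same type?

Occupied neighbors of (3,6): (2,5)=+, (4,6)=+.
Same type (+): 2 of 2.

2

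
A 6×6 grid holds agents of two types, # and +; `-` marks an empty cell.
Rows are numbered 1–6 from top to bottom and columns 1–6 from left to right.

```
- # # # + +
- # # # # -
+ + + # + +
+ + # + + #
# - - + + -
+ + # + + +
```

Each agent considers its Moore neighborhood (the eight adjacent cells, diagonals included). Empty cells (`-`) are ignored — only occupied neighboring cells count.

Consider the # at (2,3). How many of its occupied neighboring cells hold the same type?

6

Occupied neighbors of (2,3): (1,2)=#, (1,3)=#, (1,4)=#, (2,2)=#, (2,4)=#, (3,2)=+, (3,3)=+, (3,4)=#.
Same type (#): 6 of 8.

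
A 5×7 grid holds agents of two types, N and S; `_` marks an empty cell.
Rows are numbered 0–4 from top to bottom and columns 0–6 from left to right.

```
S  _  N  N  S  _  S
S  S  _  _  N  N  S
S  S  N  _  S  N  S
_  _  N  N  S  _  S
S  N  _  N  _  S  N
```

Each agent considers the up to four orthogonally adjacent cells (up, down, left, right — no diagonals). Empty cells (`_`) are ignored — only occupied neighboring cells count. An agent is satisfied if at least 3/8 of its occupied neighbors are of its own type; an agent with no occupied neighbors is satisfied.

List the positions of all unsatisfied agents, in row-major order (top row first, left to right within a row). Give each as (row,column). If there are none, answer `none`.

(0,4), (1,4), (2,4), (2,5), (4,0), (4,1), (4,5), (4,6)

Row 0: (0,0)S 1/1 ✓ · (0,2)N 1/1 ✓ · (0,3)N 1/2 ✓ · (0,4)S 0/2 ✗ · (0,6)S 1/1 ✓
Row 1: (1,0)S 3/3 ✓ · (1,1)S 2/2 ✓ · (1,4)N 1/3 ✗ · (1,5)N 2/3 ✓ · (1,6)S 2/3 ✓
Row 2: (2,0)S 2/2 ✓ · (2,1)S 2/3 ✓ · (2,2)N 1/2 ✓ · (2,4)S 1/3 ✗ · (2,5)N 1/3 ✗ · (2,6)S 2/3 ✓
Row 3: (3,2)N 2/2 ✓ · (3,3)N 2/3 ✓ · (3,4)S 1/2 ✓ · (3,6)S 1/2 ✓
Row 4: (4,0)S 0/1 ✗ · (4,1)N 0/1 ✗ · (4,3)N 1/1 ✓ · (4,5)S 0/1 ✗ · (4,6)N 0/2 ✗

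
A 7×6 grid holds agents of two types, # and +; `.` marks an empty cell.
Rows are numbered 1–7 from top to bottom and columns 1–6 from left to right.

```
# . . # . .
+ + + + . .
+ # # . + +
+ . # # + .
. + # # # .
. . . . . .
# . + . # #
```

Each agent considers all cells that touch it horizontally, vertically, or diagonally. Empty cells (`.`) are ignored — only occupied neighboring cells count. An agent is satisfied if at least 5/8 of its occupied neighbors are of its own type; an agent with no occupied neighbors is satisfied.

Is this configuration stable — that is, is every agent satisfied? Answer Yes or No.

Row 1: (1,1)# 0/2 not · (1,4)# 0/2 not
Row 2: (2,1)+ 2/4 not · (2,2)+ 3/6 not · (2,3)+ 2/5 not · (2,4)+ 2/4 not
Row 3: (3,1)+ 3/4 satisfied · (3,2)# 2/7 not · (3,3)# 3/6 not · (3,5)+ 3/4 satisfied · (3,6)+ 2/2 satisfied
Row 4: (4,1)+ 2/3 satisfied · (4,3)# 5/6 satisfied · (4,4)# 5/7 satisfied · (4,5)+ 2/5 not
Row 5: (5,2)+ 1/3 not · (5,3)# 3/4 satisfied · (5,4)# 4/5 satisfied · (5,5)# 2/3 satisfied
Row 7: (7,1)# 0/0 satisfied · (7,3)+ 0/0 satisfied · (7,5)# 1/1 satisfied · (7,6)# 1/1 satisfied
For instance (1,1) has only 0/2 same-type neighbors, below 5/8.

No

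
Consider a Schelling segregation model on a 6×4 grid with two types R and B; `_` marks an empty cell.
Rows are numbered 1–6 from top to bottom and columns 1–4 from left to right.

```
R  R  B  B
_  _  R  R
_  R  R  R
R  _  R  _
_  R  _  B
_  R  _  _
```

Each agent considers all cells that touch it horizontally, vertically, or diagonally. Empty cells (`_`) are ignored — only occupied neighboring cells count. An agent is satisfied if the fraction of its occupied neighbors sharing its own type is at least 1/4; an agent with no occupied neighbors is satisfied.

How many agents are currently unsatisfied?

Row 1: (1,1)R 1/1 satisfied · (1,2)R 2/3 satisfied · (1,3)B 1/4 satisfied · (1,4)B 1/3 satisfied
Row 2: (2,3)R 5/7 satisfied · (2,4)R 3/5 satisfied
Row 3: (3,2)R 4/4 satisfied · (3,3)R 5/5 satisfied · (3,4)R 4/4 satisfied
Row 4: (4,1)R 2/2 satisfied · (4,3)R 4/5 satisfied
Row 5: (5,2)R 3/3 satisfied · (5,4)B 0/1 not
Row 6: (6,2)R 1/1 satisfied
Unsatisfied: (5,4) — 1 in total.

1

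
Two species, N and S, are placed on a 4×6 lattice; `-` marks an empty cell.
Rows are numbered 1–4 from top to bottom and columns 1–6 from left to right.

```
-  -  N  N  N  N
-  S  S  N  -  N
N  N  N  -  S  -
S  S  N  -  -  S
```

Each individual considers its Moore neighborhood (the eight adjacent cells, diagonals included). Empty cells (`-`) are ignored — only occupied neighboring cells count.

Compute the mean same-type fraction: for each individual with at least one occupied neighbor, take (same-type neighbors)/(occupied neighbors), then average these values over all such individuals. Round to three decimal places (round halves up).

0.541

Row 1: (1,3)N 2/4 · (1,4)N 3/4 · (1,5)N 4/4 · (1,6)N 2/2
Row 2: (2,2)S 1/5 · (2,3)S 1/6 · (2,4)N 4/6 · (2,6)N 2/3
Row 3: (3,1)N 1/4 · (3,2)N 3/7 · (3,3)N 3/6 · (3,5)S 1/3
Row 4: (4,1)S 1/3 · (4,2)S 1/5 · (4,3)N 2/3 · (4,6)S 1/1
Sum over 16 individuals: 2/4 + 3/4 + 4/4 + 2/2 + 1/5 + 1/6 + 4/6 + 2/3 + 1/4 + 3/7 + 3/6 + 1/3 + 1/3 + 1/5 + 2/3 + 1/1 = 1819/210; mean = 1819/210 ÷ 16 = 1819/3360 = 0.541369… → 0.541.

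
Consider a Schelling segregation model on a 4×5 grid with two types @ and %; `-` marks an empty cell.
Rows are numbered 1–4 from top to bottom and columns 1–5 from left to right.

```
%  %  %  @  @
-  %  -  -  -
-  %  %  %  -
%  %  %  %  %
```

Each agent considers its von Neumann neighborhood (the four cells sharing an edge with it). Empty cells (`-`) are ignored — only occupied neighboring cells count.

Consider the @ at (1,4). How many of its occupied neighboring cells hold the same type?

1

Occupied neighbors of (1,4): (1,3)=%, (1,5)=@.
Same type (@): 1 of 2.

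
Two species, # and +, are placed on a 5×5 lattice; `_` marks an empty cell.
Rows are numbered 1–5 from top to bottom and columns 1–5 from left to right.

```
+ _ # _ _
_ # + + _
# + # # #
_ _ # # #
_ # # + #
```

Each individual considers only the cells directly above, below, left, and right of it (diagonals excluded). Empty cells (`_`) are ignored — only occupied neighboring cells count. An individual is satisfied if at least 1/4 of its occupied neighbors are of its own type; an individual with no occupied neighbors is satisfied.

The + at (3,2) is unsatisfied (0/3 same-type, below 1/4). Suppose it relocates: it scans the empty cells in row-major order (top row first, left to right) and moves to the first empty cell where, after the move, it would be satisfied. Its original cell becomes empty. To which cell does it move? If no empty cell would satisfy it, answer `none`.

(1,2)

Vacating (3,2). Empty cells in order:
  (1,2): 1/3 same-type → satisfied — stop here.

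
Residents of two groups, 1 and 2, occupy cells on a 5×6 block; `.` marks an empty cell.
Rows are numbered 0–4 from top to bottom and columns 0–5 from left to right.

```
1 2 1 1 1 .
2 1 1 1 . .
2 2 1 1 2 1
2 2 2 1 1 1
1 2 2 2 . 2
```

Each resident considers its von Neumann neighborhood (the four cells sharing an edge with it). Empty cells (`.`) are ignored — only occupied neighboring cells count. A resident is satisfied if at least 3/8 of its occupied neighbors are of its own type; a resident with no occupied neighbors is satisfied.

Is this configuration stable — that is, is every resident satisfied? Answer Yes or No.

No

(0,0)1 0/2 not
(0,1)2 0/3 not
(0,2)1 2/3 satisfied
(0,3)1 3/3 satisfied
(0,4)1 1/1 satisfied
(1,0)2 1/3 not
(1,1)1 1/4 not
(1,2)1 4/4 satisfied
(1,3)1 3/3 satisfied
(2,0)2 3/3 satisfied
(2,1)2 2/4 satisfied
(2,2)1 2/4 satisfied
(2,3)1 3/4 satisfied
(2,4)2 0/3 not
(2,5)1 1/2 satisfied
(3,0)2 2/3 satisfied
(3,1)2 4/4 satisfied
(3,2)2 2/4 satisfied
(3,3)1 2/4 satisfied
(3,4)1 2/3 satisfied
(3,5)1 2/3 satisfied
(4,0)1 0/2 not
(4,1)2 2/3 satisfied
(4,2)2 3/3 satisfied
(4,3)2 1/2 satisfied
(4,5)2 0/1 not
For instance (0,0) has only 0/2 same-type neighbors, below 3/8.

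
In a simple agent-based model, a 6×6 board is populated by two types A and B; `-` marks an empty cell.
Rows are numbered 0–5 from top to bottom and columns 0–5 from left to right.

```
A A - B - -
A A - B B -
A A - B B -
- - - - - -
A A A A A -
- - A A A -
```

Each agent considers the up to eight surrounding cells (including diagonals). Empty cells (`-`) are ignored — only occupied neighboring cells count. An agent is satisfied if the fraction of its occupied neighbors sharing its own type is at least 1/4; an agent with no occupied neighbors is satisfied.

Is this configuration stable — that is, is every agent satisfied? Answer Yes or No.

Row 0: (0,0)A 3/3 ok · (0,1)A 3/3 ok · (0,3)B 2/2 ok
Row 1: (1,0)A 5/5 ok · (1,1)A 5/5 ok · (1,3)B 4/4 ok · (1,4)B 4/4 ok
Row 2: (2,0)A 3/3 ok · (2,1)A 3/3 ok · (2,3)B 3/3 ok · (2,4)B 3/3 ok
Row 4: (4,0)A 1/1 ok · (4,1)A 3/3 ok · (4,2)A 4/4 ok · (4,3)A 5/5 ok · (4,4)A 3/3 ok
Row 5: (5,2)A 4/4 ok · (5,3)A 5/5 ok · (5,4)A 3/3 ok
All meet the threshold, so the configuration is stable.

Yes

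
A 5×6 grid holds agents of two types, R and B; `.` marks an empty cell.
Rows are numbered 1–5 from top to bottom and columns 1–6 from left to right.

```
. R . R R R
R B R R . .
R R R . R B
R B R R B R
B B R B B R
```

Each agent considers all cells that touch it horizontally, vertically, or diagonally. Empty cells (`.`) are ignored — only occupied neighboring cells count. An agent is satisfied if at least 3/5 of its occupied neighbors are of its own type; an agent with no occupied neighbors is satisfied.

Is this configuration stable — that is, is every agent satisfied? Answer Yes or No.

No

Row 1: (1,2)R 2/3 ✓ · (1,4)R 3/3 ✓ · (1,5)R 3/3 ✓ · (1,6)R 1/1 ✓
Row 2: (2,1)R 3/4 ✓ · (2,2)B 0/6 ✗ · (2,3)R 5/6 ✓ · (2,4)R 5/5 ✓
Row 3: (3,1)R 3/5 ✓ · (3,2)R 6/8 ✓ · (3,3)R 5/7 ✓ · (3,5)R 3/5 ✓ · (3,6)B 1/3 ✗
Row 4: (4,1)R 2/5 ✗ · (4,2)B 2/8 ✗ · (4,3)R 4/7 ✗ · (4,4)R 4/7 ✗ · (4,5)B 3/7 ✗ · (4,6)R 2/5 ✗
Row 5: (5,1)B 2/3 ✓ · (5,2)B 2/5 ✗ · (5,3)R 2/5 ✗ · (5,4)B 2/5 ✗ · (5,5)B 2/5 ✗ · (5,6)R 1/3 ✗
For instance (2,2) has only 0/6 same-type neighbors, below 3/5.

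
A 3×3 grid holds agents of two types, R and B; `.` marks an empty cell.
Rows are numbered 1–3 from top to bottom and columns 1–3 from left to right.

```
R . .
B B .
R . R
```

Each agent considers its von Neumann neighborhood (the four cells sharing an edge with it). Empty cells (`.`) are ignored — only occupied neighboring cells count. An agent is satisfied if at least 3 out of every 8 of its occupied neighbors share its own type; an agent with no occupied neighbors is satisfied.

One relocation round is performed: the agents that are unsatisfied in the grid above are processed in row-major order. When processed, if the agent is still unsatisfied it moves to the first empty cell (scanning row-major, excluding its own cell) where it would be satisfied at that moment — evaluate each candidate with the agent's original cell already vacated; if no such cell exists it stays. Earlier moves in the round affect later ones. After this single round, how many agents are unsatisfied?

Initially unsatisfied (in order): (1,1), (2,1), (3,1).
  (1,1) → (1,3).
  (2,1): now satisfied by earlier moves; stays.
  (3,1) → (1,2).
Resulting grid:
. R R
B B .
. . R
All satisfied now.

0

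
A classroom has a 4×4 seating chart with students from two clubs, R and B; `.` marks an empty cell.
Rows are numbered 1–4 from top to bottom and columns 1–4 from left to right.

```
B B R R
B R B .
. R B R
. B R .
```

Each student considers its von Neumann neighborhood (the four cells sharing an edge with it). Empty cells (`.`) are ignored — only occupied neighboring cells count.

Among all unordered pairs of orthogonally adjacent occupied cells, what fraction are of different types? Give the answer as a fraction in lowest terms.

Scan each occupied cell's neighbors to the right and below so each pair is counted once.
Row 1: B(1,1)–B(1,2)= B(1,1)–B(2,1)= B(1,2)–R(1,3)≠ B(1,2)–R(2,2)≠ R(1,3)–R(1,4)= R(1,3)–B(2,3)≠  → 3/6 unlike.
Row 2: B(2,1)–R(2,2)≠ R(2,2)–B(2,3)≠ R(2,2)–R(3,2)= B(2,3)–B(3,3)=  → 2/4 unlike.
Row 3: R(3,2)–B(3,3)≠ R(3,2)–B(4,2)≠ B(3,3)–R(3,4)≠ B(3,3)–R(4,3)≠  → 4/4 unlike.
Row 4: B(4,2)–R(4,3)≠  → 1/1 unlike.
Total adjacent occupied pairs: 15; unlike-type pairs: 10.
10/15 reduces to 2/3.

2/3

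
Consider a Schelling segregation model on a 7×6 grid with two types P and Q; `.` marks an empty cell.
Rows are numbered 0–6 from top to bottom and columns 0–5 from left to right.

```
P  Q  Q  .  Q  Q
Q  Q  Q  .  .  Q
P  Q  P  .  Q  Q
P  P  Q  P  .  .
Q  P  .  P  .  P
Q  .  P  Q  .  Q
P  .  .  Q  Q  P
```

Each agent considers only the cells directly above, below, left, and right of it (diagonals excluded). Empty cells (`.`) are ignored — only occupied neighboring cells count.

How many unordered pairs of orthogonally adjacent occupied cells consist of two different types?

18

Scan each occupied cell's neighbors to the right and below so each pair is counted once.
Row 0: P(0,0)–Q(0,1)≠ P(0,0)–Q(1,0)≠ Q(0,1)–Q(0,2)= Q(0,1)–Q(1,1)= Q(0,2)–Q(1,2)= Q(0,4)–Q(0,5)= Q(0,5)–Q(1,5)=  → 2/7 unlike.
Row 1: Q(1,0)–Q(1,1)= Q(1,0)–P(2,0)≠ Q(1,1)–Q(1,2)= Q(1,1)–Q(2,1)= Q(1,2)–P(2,2)≠ Q(1,5)–Q(2,5)=  → 2/6 unlike.
Row 2: P(2,0)–Q(2,1)≠ P(2,0)–P(3,0)= Q(2,1)–P(2,2)≠ Q(2,1)–P(3,1)≠ P(2,2)–Q(3,2)≠ Q(2,4)–Q(2,5)=  → 4/6 unlike.
Row 3: P(3,0)–P(3,1)= P(3,0)–Q(4,0)≠ P(3,1)–Q(3,2)≠ P(3,1)–P(4,1)= Q(3,2)–P(3,3)≠ P(3,3)–P(4,3)=  → 3/6 unlike.
Row 4: Q(4,0)–P(4,1)≠ Q(4,0)–Q(5,0)= P(4,3)–Q(5,3)≠ P(4,5)–Q(5,5)≠  → 3/4 unlike.
Row 5: Q(5,0)–P(6,0)≠ P(5,2)–Q(5,3)≠ Q(5,3)–Q(6,3)= Q(5,5)–P(6,5)≠  → 3/4 unlike.
Row 6: Q(6,3)–Q(6,4)= Q(6,4)–P(6,5)≠  → 1/2 unlike.
Total adjacent occupied pairs: 35; unlike-type pairs: 18.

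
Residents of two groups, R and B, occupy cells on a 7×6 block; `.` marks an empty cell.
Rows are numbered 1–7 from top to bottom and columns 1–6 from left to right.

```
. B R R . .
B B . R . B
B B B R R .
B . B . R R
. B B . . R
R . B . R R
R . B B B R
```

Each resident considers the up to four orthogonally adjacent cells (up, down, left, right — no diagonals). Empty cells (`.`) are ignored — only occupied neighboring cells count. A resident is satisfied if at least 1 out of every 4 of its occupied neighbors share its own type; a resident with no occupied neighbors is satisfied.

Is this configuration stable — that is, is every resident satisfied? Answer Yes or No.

Yes

(1,2)B 1/2 ok
(1,3)R 1/2 ok
(1,4)R 2/2 ok
(2,1)B 2/2 ok
(2,2)B 3/3 ok
(2,4)R 2/2 ok
(2,6)B 0/0 ok
(3,1)B 3/3 ok
(3,2)B 3/3 ok
(3,3)B 2/3 ok
(3,4)R 2/3 ok
(3,5)R 2/2 ok
(4,1)B 1/1 ok
(4,3)B 2/2 ok
(4,5)R 2/2 ok
(4,6)R 2/2 ok
(5,2)B 1/1 ok
(5,3)B 3/3 ok
(5,6)R 2/2 ok
(6,1)R 1/1 ok
(6,3)B 2/2 ok
(6,5)R 1/2 ok
(6,6)R 3/3 ok
(7,1)R 1/1 ok
(7,3)B 2/2 ok
(7,4)B 2/2 ok
(7,5)B 1/3 ok
(7,6)R 1/2 ok
All meet the threshold, so the configuration is stable.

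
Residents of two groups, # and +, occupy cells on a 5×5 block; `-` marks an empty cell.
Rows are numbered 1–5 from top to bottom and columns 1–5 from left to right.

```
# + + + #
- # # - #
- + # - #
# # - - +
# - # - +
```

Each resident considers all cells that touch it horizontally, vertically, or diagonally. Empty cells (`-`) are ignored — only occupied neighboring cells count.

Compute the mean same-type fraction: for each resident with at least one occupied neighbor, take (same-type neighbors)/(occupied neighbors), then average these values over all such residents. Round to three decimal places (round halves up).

Row 1: (1,1)# 1/2 · (1,2)+ 1/4 · (1,3)+ 2/4 · (1,4)+ 1/4 · (1,5)# 1/2
Row 2: (2,2)# 3/6 · (2,3)# 2/6 · (2,5)# 2/3
Row 3: (3,2)+ 0/5 · (3,3)# 3/4 · (3,5)# 1/2
Row 4: (4,1)# 2/3 · (4,2)# 4/5 · (4,5)+ 1/2
Row 5: (5,1)# 2/2 · (5,3)# 1/1 · (5,5)+ 1/1
Sum over 17 residents: 1/2 + 1/4 + 2/4 + 1/4 + 1/2 + 3/6 + 2/6 + 2/3 + 0/5 + 3/4 + 1/2 + 2/3 + 4/5 + 1/2 + 2/2 + 1/1 + 1/1 = 583/60; mean = 583/60 ÷ 17 = 583/1020 = 0.571568… → 0.572.

0.572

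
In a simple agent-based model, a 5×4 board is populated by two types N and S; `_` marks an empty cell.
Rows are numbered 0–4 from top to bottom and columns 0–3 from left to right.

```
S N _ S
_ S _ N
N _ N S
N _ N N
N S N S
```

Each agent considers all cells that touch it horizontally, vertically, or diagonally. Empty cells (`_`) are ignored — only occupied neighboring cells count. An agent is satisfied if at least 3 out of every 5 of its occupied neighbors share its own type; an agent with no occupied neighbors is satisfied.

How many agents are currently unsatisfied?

Row 0: (0,0)S 1/2 ✗ · (0,1)N 0/2 ✗ · (0,3)S 0/1 ✗
Row 1: (1,1)S 1/4 ✗ · (1,3)N 1/3 ✗
Row 2: (2,0)N 1/2 ✗ · (2,2)N 3/5 ✓ · (2,3)S 0/4 ✗
Row 3: (3,0)N 2/3 ✓ · (3,2)N 3/6 ✗ · (3,3)N 3/5 ✓
Row 4: (4,0)N 1/2 ✗ · (4,1)S 0/4 ✗ · (4,2)N 2/4 ✗ · (4,3)S 0/3 ✗
Unsatisfied: (0,0), (0,1), (0,3), (1,1), (1,3), (2,0), (2,3), (3,2), (4,0), (4,1), (4,2), (4,3) — 12 in total.

12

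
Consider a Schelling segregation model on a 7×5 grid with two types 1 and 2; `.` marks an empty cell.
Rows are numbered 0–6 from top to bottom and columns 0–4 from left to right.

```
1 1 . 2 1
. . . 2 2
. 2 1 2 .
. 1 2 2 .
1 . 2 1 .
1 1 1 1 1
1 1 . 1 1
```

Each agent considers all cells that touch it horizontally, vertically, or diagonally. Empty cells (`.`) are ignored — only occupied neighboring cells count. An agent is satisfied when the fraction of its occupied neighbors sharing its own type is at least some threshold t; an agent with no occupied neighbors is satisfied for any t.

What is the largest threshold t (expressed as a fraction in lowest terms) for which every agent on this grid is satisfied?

(0,0)1 1/1
(0,1)1 1/1
(0,3)2 2/3
(0,4)1 0/3
(1,3)2 3/5
(1,4)2 3/4
(2,1)2 1/3
(2,2)1 1/6
(2,3)2 4/5
(3,1)1 2/5
(3,2)2 4/7
(3,3)2 3/5
(4,0)1 3/3
(4,2)2 2/7
(4,3)1 3/6
(5,0)1 4/4
(5,1)1 5/6
(5,2)1 5/6
(5,3)1 5/6
(5,4)1 4/4
(6,0)1 3/3
(6,1)1 4/4
(6,3)1 4/4
(6,4)1 3/3
The smallest same-type fraction is 0/3 at (0,4), which reduces to 0/1. Any threshold above that leaves this agent unsatisfied.

0/1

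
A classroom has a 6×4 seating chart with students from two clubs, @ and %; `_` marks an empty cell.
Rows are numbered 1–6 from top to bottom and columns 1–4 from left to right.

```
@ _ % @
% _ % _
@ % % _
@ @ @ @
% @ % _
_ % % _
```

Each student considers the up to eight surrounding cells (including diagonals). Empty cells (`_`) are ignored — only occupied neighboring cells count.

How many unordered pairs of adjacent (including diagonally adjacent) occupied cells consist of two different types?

20

Scan each occupied cell's neighbors to the right and below (and the two forward diagonals) so each pair is counted once.
From row 1: 3 unlike of 4 pairs (running 3/4).
From row 2: 1 unlike of 4 pairs (running 4/8).
From row 3: 7 unlike of 10 pairs (running 11/18).
From row 4: 5 unlike of 11 pairs (running 16/29).
From row 5: 4 unlike of 7 pairs (running 20/36).
From row 6: 0 unlike of 1 pairs (running 20/37).
Total adjacent occupied pairs: 37; unlike-type pairs: 20.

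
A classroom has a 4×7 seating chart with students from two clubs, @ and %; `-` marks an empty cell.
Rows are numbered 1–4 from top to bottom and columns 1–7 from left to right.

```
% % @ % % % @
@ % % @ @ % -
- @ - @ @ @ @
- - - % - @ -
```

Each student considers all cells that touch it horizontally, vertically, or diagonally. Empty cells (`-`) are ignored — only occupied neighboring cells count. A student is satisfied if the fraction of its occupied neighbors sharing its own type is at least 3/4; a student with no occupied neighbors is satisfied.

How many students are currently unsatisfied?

18

(1,1)% 2/3 ✗
(1,2)% 3/5 ✗
(1,3)@ 1/5 ✗
(1,4)% 2/5 ✗
(1,5)% 3/5 ✗
(1,6)% 2/4 ✗
(1,7)@ 0/2 ✗
(2,1)@ 1/4 ✗
(2,2)% 3/6 ✗
(2,3)% 3/7 ✗
(2,4)@ 4/7 ✗
(2,5)@ 4/8 ✗
(2,6)% 2/7 ✗
(3,2)@ 1/3 ✗
(3,4)@ 3/5 ✗
(3,5)@ 5/7 ✗
(3,6)@ 4/5 ✓
(3,7)@ 2/3 ✗
(4,4)% 0/2 ✗
(4,6)@ 3/3 ✓
Unsatisfied: (1,1), (1,2), (1,3), (1,4), (1,5), (1,6), (1,7), (2,1), (2,2), (2,3), (2,4), (2,5), (2,6), (3,2), (3,4), (3,5), (3,7), (4,4) — 18 in total.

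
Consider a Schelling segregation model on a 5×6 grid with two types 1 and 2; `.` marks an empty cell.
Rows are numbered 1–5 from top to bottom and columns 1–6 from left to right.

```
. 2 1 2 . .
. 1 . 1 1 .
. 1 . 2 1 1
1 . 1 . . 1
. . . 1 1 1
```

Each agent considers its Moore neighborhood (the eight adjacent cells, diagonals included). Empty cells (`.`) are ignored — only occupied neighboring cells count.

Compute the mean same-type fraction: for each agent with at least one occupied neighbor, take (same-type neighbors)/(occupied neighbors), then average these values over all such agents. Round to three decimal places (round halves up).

Row 1: (1,2)2 0/2 · (1,3)1 2/4 · (1,4)2 0/3
Row 2: (2,2)1 2/3 · (2,4)1 3/5 · (2,5)1 3/5
Row 3: (3,2)1 3/3 · (3,4)2 0/4 · (3,5)1 4/5 · (3,6)1 3/3
Row 4: (4,1)1 1/1 · (4,3)1 2/3 · (4,6)1 4/4
Row 5: (5,4)1 2/2 · (5,5)1 3/3 · (5,6)1 2/2
Sum over 16 agents: 0/2 + 2/4 + 0/3 + 2/3 + 3/5 + 3/5 + 3/3 + 0/4 + 4/5 + 3/3 + 1/1 + 2/3 + 4/4 + 2/2 + 3/3 + 2/2 = 65/6; mean = 65/6 ÷ 16 = 65/96 = 0.677083… → 0.677.

0.677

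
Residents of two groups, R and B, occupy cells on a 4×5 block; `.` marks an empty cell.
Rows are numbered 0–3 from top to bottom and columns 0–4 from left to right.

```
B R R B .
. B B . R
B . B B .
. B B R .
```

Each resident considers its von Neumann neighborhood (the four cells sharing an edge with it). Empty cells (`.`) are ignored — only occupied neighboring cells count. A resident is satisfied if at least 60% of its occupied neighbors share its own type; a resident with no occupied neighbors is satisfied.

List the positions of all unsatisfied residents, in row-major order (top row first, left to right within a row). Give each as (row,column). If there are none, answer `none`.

(0,0), (0,1), (0,2), (0,3), (1,1), (2,3), (3,3)

(0,0)B 0/1 unhappy
(0,1)R 1/3 unhappy
(0,2)R 1/3 unhappy
(0,3)B 0/1 unhappy
(1,1)B 1/2 unhappy
(1,2)B 2/3 ok
(1,4)R 0/0 ok
(2,0)B 0/0 ok
(2,2)B 3/3 ok
(2,3)B 1/2 unhappy
(3,1)B 1/1 ok
(3,2)B 2/3 ok
(3,3)R 0/2 unhappy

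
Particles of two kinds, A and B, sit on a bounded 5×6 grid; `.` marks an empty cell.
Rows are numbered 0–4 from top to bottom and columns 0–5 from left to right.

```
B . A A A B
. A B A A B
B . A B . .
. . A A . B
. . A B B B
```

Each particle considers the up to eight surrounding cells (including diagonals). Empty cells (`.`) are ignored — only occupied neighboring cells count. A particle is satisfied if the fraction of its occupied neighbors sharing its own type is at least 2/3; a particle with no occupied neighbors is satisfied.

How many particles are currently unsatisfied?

12

Row 0: (0,0)B 0/1 not · (0,2)A 3/4 satisfied · (0,3)A 4/5 satisfied · (0,4)A 3/5 not · (0,5)B 1/3 not
Row 1: (1,1)A 2/5 not · (1,2)B 1/6 not · (1,3)A 5/7 satisfied · (1,4)A 3/6 not · (1,5)B 1/3 not
Row 2: (2,0)B 0/1 not · (2,2)A 4/6 satisfied · (2,3)B 1/6 not
Row 3: (3,2)A 3/5 not · (3,3)A 3/6 not · (3,5)B 2/2 satisfied
Row 4: (4,2)A 2/3 satisfied · (4,3)B 1/4 not · (4,4)B 3/4 satisfied · (4,5)B 2/2 satisfied
Unsatisfied: (0,0), (0,4), (0,5), (1,1), (1,2), (1,4), (1,5), (2,0), (2,3), (3,2), (3,3), (4,3) — 12 in total.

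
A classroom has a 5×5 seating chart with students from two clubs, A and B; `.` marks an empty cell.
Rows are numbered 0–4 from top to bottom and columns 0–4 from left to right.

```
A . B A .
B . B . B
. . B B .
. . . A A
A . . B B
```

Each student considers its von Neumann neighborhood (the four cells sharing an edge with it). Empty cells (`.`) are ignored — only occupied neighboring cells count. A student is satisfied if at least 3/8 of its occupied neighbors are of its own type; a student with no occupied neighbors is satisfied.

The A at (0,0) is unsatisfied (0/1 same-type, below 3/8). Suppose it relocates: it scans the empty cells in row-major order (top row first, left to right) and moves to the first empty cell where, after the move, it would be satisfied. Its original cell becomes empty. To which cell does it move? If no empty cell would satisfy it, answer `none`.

Vacating (0,0). Empty cells in order:
  (0,1): 0/1 same-type → still unsatisfied.
  (0,4): 1/2 same-type → satisfied — stop here.

(0,4)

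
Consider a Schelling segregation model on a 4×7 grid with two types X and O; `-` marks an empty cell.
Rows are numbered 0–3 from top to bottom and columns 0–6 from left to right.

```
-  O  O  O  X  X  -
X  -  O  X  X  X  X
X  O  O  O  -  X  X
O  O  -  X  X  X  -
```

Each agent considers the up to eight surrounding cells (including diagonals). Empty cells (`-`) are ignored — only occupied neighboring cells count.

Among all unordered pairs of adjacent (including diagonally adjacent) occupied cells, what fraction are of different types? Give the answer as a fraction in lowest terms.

4/13

Scan each occupied cell's neighbors to the right and below (and the two forward diagonals) so each pair is counted once.
From row 0: 5 unlike of 17 pairs (running 5/17).
From row 1: 5 unlike of 17 pairs (running 10/34).
From row 2: 6 unlike of 15 pairs (running 16/49).
From row 3: 0 unlike of 3 pairs (running 16/52).
Total adjacent occupied pairs: 52; unlike-type pairs: 16.
16/52 reduces to 4/13.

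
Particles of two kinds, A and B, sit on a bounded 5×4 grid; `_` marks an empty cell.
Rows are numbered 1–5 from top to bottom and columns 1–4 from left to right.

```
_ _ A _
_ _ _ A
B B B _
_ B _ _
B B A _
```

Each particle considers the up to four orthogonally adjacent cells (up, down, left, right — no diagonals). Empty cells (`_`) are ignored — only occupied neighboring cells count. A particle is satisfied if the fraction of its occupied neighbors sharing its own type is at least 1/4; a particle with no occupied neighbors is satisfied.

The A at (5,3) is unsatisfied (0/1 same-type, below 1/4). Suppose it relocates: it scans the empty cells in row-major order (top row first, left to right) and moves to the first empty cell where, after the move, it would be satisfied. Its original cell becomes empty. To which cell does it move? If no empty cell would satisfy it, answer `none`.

(1,1)

Vacating (5,3). Empty cells in order:
  (1,1): 0/0 same-type → satisfied — stop here.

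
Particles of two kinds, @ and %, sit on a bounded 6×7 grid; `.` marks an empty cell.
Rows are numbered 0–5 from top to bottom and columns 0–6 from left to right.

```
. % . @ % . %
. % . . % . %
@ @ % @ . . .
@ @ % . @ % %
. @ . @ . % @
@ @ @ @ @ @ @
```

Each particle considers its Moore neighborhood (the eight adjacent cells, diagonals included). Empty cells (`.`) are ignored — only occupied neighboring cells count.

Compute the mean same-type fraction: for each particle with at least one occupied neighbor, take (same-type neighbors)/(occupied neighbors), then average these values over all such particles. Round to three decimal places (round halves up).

(0,1)% 1/1
(0,3)@ 0/2
(0,4)% 1/2
(0,6)% 1/1
(1,1)% 2/4
(1,4)% 1/3
(1,6)% 1/1
(2,0)@ 3/4
(2,1)@ 3/6
(2,2)% 2/5
(2,3)@ 1/4
(3,0)@ 4/4
(3,1)@ 4/6
(3,2)% 1/6
(3,4)@ 2/4
(3,5)% 2/4
(3,6)% 2/3
(4,1)@ 5/6
(4,3)@ 4/5
(4,5)% 2/7
(4,6)@ 2/5
(5,0)@ 2/2
(5,1)@ 3/3
(5,2)@ 4/4
(5,3)@ 3/3
(5,4)@ 3/4
(5,5)@ 3/4
(5,6)@ 2/3
Sum over 28 particles: 1/1 + 0/2 + 1/2 + 1/1 + 2/4 + 1/3 + 1/1 + 3/4 + 3/6 + 2/5 + 1/4 + 4/4 + 4/6 + 1/6 + 2/4 + 2/4 + 2/3 + 5/6 + 4/5 + 2/7 + 2/5 + 2/2 + 3/3 + 4/4 + 3/3 + 3/4 + 3/4 + 2/3 = 1913/105; mean = 1913/105 ÷ 28 = 1913/2940 = 0.650680… → 0.651.

0.651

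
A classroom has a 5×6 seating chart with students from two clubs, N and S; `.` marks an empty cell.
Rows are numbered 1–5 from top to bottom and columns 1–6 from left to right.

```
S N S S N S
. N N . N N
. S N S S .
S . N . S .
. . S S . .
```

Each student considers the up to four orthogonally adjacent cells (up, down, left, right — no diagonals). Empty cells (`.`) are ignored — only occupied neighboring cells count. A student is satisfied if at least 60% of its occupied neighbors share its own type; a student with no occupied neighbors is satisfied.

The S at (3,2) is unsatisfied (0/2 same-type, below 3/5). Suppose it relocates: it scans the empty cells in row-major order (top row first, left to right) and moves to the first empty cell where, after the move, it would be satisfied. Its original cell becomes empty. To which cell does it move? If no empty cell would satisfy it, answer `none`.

Vacating (3,2). Empty cells in order:
  (2,1): 1/2 same-type → still unsatisfied.
  (2,4): 2/4 same-type → still unsatisfied.
  (3,1): 1/1 same-type → satisfied — stop here.

(3,1)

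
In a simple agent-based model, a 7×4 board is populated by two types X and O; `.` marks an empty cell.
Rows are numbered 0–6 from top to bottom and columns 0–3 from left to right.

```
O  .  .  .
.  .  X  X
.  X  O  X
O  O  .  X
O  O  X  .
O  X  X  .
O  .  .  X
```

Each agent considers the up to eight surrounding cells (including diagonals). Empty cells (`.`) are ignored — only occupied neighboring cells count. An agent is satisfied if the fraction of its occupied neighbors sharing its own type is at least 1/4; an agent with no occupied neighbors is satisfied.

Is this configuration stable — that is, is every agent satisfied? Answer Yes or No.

(0,0)O 0/0 satisfied
(1,2)X 3/4 satisfied
(1,3)X 2/3 satisfied
(2,1)X 1/4 satisfied
(2,2)O 1/6 not
(2,3)X 3/4 satisfied
(3,0)O 3/4 satisfied
(3,1)O 4/6 satisfied
(3,3)X 2/3 satisfied
(4,0)O 4/5 satisfied
(4,1)O 4/7 satisfied
(4,2)X 3/5 satisfied
(5,0)O 3/4 satisfied
(5,1)X 2/6 satisfied
(5,2)X 3/4 satisfied
(6,0)O 1/2 satisfied
(6,3)X 1/1 satisfied
For instance (2,2) has only 1/6 same-type neighbors, below 1/4.

No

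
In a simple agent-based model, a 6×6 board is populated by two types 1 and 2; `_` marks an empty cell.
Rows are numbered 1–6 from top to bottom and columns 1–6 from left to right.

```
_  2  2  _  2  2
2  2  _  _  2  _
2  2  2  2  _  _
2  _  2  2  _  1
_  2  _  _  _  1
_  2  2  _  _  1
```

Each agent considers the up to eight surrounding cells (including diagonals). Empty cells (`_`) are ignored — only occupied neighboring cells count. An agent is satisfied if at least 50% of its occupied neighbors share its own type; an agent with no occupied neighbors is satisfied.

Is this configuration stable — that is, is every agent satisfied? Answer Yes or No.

Yes

Row 1: (1,2)2 3/3 satisfied · (1,3)2 2/2 satisfied · (1,5)2 2/2 satisfied · (1,6)2 2/2 satisfied
Row 2: (2,1)2 4/4 satisfied · (2,2)2 6/6 satisfied · (2,5)2 3/3 satisfied
Row 3: (3,1)2 4/4 satisfied · (3,2)2 6/6 satisfied · (3,3)2 5/5 satisfied · (3,4)2 4/4 satisfied
Row 4: (4,1)2 3/3 satisfied · (4,3)2 5/5 satisfied · (4,4)2 3/3 satisfied · (4,6)1 1/1 satisfied
Row 5: (5,2)2 4/4 satisfied · (5,6)1 2/2 satisfied
Row 6: (6,2)2 2/2 satisfied · (6,3)2 2/2 satisfied · (6,6)1 1/1 satisfied
All meet the threshold, so the configuration is stable.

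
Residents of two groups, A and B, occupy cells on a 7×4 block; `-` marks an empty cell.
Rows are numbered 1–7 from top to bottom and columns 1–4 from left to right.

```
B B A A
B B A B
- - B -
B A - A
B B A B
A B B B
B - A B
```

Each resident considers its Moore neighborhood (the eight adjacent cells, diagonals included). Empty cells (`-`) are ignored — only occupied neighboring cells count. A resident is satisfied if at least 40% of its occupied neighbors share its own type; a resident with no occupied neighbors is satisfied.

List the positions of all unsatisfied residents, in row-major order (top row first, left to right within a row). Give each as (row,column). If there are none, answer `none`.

(2,3), (2,4), (4,2), (4,4), (5,3), (6,1), (7,3)

(1,1)B 3/3 ok
(1,2)B 3/5 ok
(1,3)A 2/5 ok
(1,4)A 2/3 ok
(2,1)B 3/3 ok
(2,2)B 4/6 ok
(2,3)A 2/6 unhappy
(2,4)B 1/4 unhappy
(3,3)B 2/5 ok
(4,1)B 2/3 ok
(4,2)A 1/5 unhappy
(4,4)A 1/3 unhappy
(5,1)B 3/5 ok
(5,2)B 4/7 ok
(5,3)A 2/7 unhappy
(5,4)B 2/4 ok
(6,1)A 0/4 unhappy
(6,2)B 4/7 ok
(6,3)B 5/7 ok
(6,4)B 3/5 ok
(7,1)B 1/2 ok
(7,3)A 0/4 unhappy
(7,4)B 2/3 ok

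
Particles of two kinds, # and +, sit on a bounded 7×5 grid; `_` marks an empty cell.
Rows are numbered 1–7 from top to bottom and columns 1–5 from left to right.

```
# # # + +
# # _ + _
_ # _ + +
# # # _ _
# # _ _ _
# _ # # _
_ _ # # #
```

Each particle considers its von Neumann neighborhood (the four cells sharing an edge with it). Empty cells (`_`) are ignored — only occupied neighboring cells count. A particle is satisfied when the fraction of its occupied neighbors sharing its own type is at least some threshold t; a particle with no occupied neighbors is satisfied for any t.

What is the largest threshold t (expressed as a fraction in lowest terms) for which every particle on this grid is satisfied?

1/2

Row 1: (1,1)# 2/2 · (1,2)# 3/3 · (1,3)# 1/2 · (1,4)+ 2/3 · (1,5)+ 1/1
Row 2: (2,1)# 2/2 · (2,2)# 3/3 · (2,4)+ 2/2
Row 3: (3,2)# 2/2 · (3,4)+ 2/2 · (3,5)+ 1/1
Row 4: (4,1)# 2/2 · (4,2)# 4/4 · (4,3)# 1/1
Row 5: (5,1)# 3/3 · (5,2)# 2/2
Row 6: (6,1)# 1/1 · (6,3)# 2/2 · (6,4)# 2/2
Row 7: (7,3)# 2/2 · (7,4)# 3/3 · (7,5)# 1/1
The smallest same-type fraction is 1/2 at (1,3), which reduces to 1/2. Any threshold above that leaves this particle unsatisfied.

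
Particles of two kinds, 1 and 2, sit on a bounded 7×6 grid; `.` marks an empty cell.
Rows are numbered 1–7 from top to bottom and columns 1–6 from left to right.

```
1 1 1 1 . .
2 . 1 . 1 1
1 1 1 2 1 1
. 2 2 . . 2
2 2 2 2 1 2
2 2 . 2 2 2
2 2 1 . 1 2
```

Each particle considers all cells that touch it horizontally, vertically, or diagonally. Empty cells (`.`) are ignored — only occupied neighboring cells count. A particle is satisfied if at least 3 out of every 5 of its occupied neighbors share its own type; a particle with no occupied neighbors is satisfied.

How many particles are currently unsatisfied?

(1,1)1 1/2 ✗
(1,2)1 3/4 ✓
(1,3)1 3/3 ✓
(1,4)1 3/3 ✓
(2,1)2 0/4 ✗
(2,3)1 5/6 ✓
(2,5)1 4/5 ✓
(2,6)1 3/3 ✓
(3,1)1 1/3 ✗
(3,2)1 3/6 ✗
(3,3)1 2/5 ✗
(3,4)2 1/5 ✗
(3,5)1 3/5 ✓
(3,6)1 3/4 ✓
(4,2)2 4/7 ✗
(4,3)2 5/7 ✓
(4,6)2 1/4 ✗
(5,1)2 4/4 ✓
(5,2)2 6/6 ✓
(5,3)2 6/6 ✓
(5,4)2 4/5 ✓
(5,5)1 0/6 ✗
(5,6)2 3/4 ✓
(6,1)2 5/5 ✓
(6,2)2 6/7 ✓
(6,4)2 3/6 ✗
(6,5)2 5/7 ✓
(6,6)2 3/5 ✓
(7,1)2 3/3 ✓
(7,2)2 3/4 ✓
(7,3)1 0/3 ✗
(7,5)1 0/4 ✗
(7,6)2 2/3 ✓
Unsatisfied: (1,1), (2,1), (3,1), (3,2), (3,3), (3,4), (4,2), (4,6), (5,5), (6,4), (7,3), (7,5) — 12 in total.

12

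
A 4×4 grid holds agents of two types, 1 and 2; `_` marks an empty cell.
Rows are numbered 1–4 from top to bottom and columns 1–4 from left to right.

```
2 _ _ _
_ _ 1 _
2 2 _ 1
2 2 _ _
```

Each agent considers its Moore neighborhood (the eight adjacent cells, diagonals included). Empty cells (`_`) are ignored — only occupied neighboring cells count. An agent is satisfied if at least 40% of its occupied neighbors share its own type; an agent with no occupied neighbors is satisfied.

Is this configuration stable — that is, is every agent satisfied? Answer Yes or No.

Row 1: (1,1)2 0/0 ✓
Row 2: (2,3)1 1/2 ✓
Row 3: (3,1)2 3/3 ✓ · (3,2)2 3/4 ✓ · (3,4)1 1/1 ✓
Row 4: (4,1)2 3/3 ✓ · (4,2)2 3/3 ✓
All meet the threshold, so the configuration is stable.

Yes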